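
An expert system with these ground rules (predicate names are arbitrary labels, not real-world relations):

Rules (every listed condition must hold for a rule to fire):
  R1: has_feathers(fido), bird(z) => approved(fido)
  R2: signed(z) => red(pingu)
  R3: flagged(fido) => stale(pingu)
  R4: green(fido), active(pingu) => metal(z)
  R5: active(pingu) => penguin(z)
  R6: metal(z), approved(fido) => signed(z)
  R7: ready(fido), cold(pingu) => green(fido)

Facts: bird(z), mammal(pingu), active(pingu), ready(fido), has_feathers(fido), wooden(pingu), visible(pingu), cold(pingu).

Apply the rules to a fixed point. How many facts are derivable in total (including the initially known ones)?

14

Round 1: R1 [has_feathers(fido), bird(z) => approved(fido)]; R5 [active(pingu) => penguin(z)]; R7 [ready(fido), cold(pingu) => green(fido)]. New: approved(fido), penguin(z), green(fido).
Round 2: R4 [green(fido), active(pingu) => metal(z)]. New: metal(z).
Round 3: R6 [metal(z), approved(fido) => signed(z)]. New: signed(z).
Round 4: R2 [signed(z) => red(pingu)]. New: red(pingu).
Closure: {active(pingu), approved(fido), bird(z), cold(pingu), green(fido), has_feathers(fido), mammal(pingu), metal(z), penguin(z), ready(fido), red(pingu), signed(z), visible(pingu), wooden(pingu)} — 14 facts.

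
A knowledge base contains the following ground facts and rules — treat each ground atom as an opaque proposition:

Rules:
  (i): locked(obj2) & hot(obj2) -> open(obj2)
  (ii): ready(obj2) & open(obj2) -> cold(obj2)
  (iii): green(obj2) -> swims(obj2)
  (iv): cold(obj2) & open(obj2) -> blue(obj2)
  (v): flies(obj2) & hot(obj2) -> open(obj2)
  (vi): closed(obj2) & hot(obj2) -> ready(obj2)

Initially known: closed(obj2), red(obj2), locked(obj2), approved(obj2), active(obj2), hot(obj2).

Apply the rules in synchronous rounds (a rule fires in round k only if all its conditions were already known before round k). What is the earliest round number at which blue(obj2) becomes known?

Round 1 — (i), (vi), derive open(obj2), ready(obj2).
Round 2 — (ii), derive cold(obj2).
Round 3 — (iv), derive blue(obj2).
blue(obj2) first appears in round 3.

3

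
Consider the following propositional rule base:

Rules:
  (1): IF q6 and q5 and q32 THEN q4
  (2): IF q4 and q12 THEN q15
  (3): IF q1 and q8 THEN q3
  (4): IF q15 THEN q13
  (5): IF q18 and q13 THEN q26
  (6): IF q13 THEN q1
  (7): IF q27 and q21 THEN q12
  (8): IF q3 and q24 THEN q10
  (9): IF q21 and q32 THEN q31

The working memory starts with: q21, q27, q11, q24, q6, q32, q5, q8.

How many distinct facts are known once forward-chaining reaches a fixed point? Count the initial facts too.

16

Round 1 fires (1), (7), (9), giving q4, q12, q31.
Round 2 fires (2), giving q15.
Round 3 fires (4), giving q13.
Round 4 fires (6), giving q1.
Round 5 fires (3), giving q3.
Round 6 fires (8), giving q10.
Closure: {q1, q10, q11, q12, q13, q15, q21, q24, q27, q3, q31, q32, q4, q5, q6, q8} — 16 facts.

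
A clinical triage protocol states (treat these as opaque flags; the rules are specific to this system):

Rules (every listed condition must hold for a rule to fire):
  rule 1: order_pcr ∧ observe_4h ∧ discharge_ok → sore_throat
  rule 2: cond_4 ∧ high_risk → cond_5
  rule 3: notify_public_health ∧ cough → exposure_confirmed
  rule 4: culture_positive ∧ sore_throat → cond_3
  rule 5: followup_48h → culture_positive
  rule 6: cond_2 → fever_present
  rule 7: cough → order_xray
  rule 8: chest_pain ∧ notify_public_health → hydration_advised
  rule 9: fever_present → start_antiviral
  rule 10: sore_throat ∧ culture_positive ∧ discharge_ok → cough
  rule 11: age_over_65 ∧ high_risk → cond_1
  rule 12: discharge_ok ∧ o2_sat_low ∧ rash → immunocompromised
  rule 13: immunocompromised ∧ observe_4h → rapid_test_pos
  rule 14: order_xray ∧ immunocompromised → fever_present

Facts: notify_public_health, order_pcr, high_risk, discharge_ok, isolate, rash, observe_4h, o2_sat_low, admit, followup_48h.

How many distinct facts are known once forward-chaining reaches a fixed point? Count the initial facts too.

Round 1: rule 1 [order_pcr ∧ observe_4h ∧ discharge_ok → sore_throat]; rule 5 [followup_48h → culture_positive]; rule 12 [discharge_ok ∧ o2_sat_low ∧ rash → immunocompromised]. Adds sore_throat, culture_positive, immunocompromised.
Round 2: rule 4 [culture_positive ∧ sore_throat → cond_3]; rule 10 [sore_throat ∧ culture_positive ∧ discharge_ok → cough]; rule 13 [immunocompromised ∧ observe_4h → rapid_test_pos]. Adds cond_3, cough, rapid_test_pos.
Round 3: rule 3 [notify_public_health ∧ cough → exposure_confirmed]; rule 7 [cough → order_xray]. Adds exposure_confirmed, order_xray.
Round 4: rule 14 [order_xray ∧ immunocompromised → fever_present]. Adds fever_present.
Round 5: rule 9 [fever_present → start_antiviral]. Adds start_antiviral.
Closure: {admit, cond_3, cough, culture_positive, discharge_ok, exposure_confirmed, fever_present, followup_48h, high_risk, immunocompromised, isolate, notify_public_health, o2_sat_low, observe_4h, order_pcr, order_xray, rapid_test_pos, rash, sore_throat, start_antiviral} — 20 facts.

20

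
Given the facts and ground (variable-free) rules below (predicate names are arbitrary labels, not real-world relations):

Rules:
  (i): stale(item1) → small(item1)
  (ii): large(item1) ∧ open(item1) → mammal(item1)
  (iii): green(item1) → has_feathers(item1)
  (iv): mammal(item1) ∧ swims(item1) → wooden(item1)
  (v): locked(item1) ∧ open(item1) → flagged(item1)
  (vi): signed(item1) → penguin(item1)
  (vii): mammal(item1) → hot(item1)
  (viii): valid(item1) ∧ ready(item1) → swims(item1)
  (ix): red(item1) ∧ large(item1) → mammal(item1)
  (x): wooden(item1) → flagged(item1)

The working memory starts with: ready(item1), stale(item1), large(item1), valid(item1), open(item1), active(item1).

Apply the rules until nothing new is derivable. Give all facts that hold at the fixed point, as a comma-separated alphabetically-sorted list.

active(item1), flagged(item1), hot(item1), large(item1), mammal(item1), open(item1), ready(item1), small(item1), stale(item1), swims(item1), valid(item1), wooden(item1)

Round 1: (i) [stale(item1) → small(item1)]; (ii) [large(item1) ∧ open(item1) → mammal(item1)]; (viii) [valid(item1) ∧ ready(item1) → swims(item1)]. New: small(item1), mammal(item1), swims(item1).
Round 2: (iv) [mammal(item1) ∧ swims(item1) → wooden(item1)]; (vii) [mammal(item1) → hot(item1)]. New: wooden(item1), hot(item1).
Round 3: (x) [wooden(item1) → flagged(item1)]. New: flagged(item1).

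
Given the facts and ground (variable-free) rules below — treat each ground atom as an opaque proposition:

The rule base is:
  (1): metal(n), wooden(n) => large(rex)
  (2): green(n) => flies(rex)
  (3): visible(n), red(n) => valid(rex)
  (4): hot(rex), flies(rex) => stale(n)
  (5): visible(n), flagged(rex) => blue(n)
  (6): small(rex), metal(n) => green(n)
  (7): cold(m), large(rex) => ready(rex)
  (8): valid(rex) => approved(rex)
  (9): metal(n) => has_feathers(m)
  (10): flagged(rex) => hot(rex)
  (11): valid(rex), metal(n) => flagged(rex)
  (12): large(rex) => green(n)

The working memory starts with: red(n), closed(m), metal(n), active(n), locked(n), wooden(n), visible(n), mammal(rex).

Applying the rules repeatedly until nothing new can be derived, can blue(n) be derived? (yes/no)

yes

[1] (1) [metal(n), wooden(n) => large(rex)]; (3) [visible(n), red(n) => valid(rex)]; (9) [metal(n) => has_feathers(m)]. ⇒ new: large(rex), valid(rex), has_feathers(m).
[2] (8) [valid(rex) => approved(rex)]; (11) [valid(rex), metal(n) => flagged(rex)]; (12) [large(rex) => green(n)]. ⇒ new: approved(rex), flagged(rex), green(n).
[3] (2) [green(n) => flies(rex)]; (5) [visible(n), flagged(rex) => blue(n)]; (10) [flagged(rex) => hot(rex)]. ⇒ new: flies(rex), blue(n), hot(rex).
[4] (4) [hot(rex), flies(rex) => stale(n)]. ⇒ new: stale(n).
blue(n) appears in round 3, so it is derivable.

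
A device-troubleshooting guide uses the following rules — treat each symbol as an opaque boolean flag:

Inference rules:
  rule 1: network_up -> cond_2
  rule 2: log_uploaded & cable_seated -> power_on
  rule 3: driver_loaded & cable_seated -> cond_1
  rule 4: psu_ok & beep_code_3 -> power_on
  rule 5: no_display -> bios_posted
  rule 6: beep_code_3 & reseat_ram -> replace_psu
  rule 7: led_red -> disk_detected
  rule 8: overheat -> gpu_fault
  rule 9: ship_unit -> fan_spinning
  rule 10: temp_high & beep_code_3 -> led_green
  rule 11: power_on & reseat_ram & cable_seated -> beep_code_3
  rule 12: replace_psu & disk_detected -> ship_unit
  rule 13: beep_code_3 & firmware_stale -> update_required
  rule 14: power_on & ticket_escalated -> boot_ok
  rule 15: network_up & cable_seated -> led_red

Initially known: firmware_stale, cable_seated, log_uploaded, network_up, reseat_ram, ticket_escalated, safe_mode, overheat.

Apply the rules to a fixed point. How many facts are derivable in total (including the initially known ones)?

Round 1 — rule 1, rule 2, rule 8, rule 15, derive cond_2, power_on, gpu_fault, led_red.
Round 2 — rule 7, rule 11, rule 14, derive disk_detected, beep_code_3, boot_ok.
Round 3 — rule 6, rule 13, derive replace_psu, update_required.
Round 4 — rule 12, derive ship_unit.
Round 5 — rule 9, derive fan_spinning.
Closure: {beep_code_3, boot_ok, cable_seated, cond_2, disk_detected, fan_spinning, firmware_stale, gpu_fault, led_red, log_uploaded, network_up, overheat, power_on, replace_psu, reseat_ram, safe_mode, ship_unit, ticket_escalated, update_required} — 19 facts.

19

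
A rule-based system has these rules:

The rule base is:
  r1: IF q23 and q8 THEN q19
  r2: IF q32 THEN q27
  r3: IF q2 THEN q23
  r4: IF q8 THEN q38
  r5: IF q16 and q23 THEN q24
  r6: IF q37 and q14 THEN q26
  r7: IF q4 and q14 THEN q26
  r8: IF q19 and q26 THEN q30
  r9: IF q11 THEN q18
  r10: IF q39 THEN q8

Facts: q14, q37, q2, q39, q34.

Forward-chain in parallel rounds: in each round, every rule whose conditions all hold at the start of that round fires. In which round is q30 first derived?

Round 1 fires r3, r6, r10, giving q23, q26, q8.
Round 2 fires r1, r4, giving q19, q38.
Round 3 fires r8, giving q30.
q30 first appears in round 3.

3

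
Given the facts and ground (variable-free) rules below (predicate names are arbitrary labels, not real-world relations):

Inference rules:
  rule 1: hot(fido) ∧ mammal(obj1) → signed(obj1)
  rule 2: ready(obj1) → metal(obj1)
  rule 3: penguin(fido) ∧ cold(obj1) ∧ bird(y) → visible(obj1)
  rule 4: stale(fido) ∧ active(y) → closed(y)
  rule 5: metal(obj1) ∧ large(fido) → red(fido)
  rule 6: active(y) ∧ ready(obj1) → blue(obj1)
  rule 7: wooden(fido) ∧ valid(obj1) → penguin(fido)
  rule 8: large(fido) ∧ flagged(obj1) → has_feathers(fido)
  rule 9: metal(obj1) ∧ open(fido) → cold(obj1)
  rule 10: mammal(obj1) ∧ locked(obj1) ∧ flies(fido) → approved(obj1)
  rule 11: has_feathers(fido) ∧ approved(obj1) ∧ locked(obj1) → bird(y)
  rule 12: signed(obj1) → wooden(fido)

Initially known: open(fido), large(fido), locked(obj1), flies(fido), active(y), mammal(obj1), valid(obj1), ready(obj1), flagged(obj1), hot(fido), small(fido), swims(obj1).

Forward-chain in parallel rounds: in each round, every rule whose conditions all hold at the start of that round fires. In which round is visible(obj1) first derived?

4

Round 1: rule 1 [hot(fido) ∧ mammal(obj1) → signed(obj1)]; rule 2 [ready(obj1) → metal(obj1)]; rule 6 [active(y) ∧ ready(obj1) → blue(obj1)]; rule 8 [large(fido) ∧ flagged(obj1) → has_feathers(fido)]; rule 10 [mammal(obj1) ∧ locked(obj1) ∧ flies(fido) → approved(obj1)]. New: signed(obj1), metal(obj1), blue(obj1), has_feathers(fido), approved(obj1).
Round 2: rule 5 [metal(obj1) ∧ large(fido) → red(fido)]; rule 9 [metal(obj1) ∧ open(fido) → cold(obj1)]; rule 11 [has_feathers(fido) ∧ approved(obj1) ∧ locked(obj1) → bird(y)]; rule 12 [signed(obj1) → wooden(fido)]. New: red(fido), cold(obj1), bird(y), wooden(fido).
Round 3: rule 7 [wooden(fido) ∧ valid(obj1) → penguin(fido)]. New: penguin(fido).
Round 4: rule 3 [penguin(fido) ∧ cold(obj1) ∧ bird(y) → visible(obj1)]. New: visible(obj1).
visible(obj1) first appears in round 4.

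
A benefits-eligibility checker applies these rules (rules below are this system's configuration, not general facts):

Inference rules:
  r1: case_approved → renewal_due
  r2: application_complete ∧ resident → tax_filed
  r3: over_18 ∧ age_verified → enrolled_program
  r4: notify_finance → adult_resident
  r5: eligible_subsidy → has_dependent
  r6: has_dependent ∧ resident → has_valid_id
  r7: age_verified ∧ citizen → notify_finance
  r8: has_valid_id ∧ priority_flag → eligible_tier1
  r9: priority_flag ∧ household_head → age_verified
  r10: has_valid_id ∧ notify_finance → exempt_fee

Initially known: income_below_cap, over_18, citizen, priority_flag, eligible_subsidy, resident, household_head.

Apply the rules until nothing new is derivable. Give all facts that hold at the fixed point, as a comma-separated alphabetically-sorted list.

adult_resident, age_verified, citizen, eligible_subsidy, eligible_tier1, enrolled_program, exempt_fee, has_dependent, has_valid_id, household_head, income_below_cap, notify_finance, over_18, priority_flag, resident

[1] r5 [eligible_subsidy → has_dependent]; r9 [priority_flag ∧ household_head → age_verified]. ⇒ new: has_dependent, age_verified.
[2] r3 [over_18 ∧ age_verified → enrolled_program]; r6 [has_dependent ∧ resident → has_valid_id]; r7 [age_verified ∧ citizen → notify_finance]. ⇒ new: enrolled_program, has_valid_id, notify_finance.
[3] r4 [notify_finance → adult_resident]; r8 [has_valid_id ∧ priority_flag → eligible_tier1]; r10 [has_valid_id ∧ notify_finance → exempt_fee]. ⇒ new: adult_resident, eligible_tier1, exempt_fee.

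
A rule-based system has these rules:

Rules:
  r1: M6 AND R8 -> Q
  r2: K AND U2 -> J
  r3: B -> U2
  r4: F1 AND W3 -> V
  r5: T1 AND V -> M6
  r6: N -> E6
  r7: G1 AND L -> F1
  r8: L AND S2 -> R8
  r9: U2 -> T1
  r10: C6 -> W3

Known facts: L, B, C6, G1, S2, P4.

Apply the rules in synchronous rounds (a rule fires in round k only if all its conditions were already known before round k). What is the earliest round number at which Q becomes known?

4

Round 1 — r3, r7, r8, r10, derive U2, F1, R8, W3.
Round 2 — r4, r9, derive V, T1.
Round 3 — r5, derive M6.
Round 4 — r1, derive Q.
Q first appears in round 4.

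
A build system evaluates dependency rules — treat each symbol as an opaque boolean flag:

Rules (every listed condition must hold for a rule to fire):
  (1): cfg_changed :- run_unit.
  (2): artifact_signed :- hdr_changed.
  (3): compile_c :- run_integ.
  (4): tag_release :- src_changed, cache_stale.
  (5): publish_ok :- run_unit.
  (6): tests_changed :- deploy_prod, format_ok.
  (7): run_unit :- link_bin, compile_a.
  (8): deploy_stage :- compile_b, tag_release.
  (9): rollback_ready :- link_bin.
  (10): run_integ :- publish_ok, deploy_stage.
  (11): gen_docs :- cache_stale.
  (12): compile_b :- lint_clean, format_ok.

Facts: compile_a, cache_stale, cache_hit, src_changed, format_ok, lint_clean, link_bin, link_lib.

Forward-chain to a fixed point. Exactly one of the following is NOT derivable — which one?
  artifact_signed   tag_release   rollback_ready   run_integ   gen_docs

[1] (4) [tag_release :- src_changed, cache_stale.]; (7) [run_unit :- link_bin, compile_a.]; (9) [rollback_ready :- link_bin.]; (11) [gen_docs :- cache_stale.]; (12) [compile_b :- lint_clean, format_ok.]. ⇒ new: tag_release, run_unit, rollback_ready, gen_docs, compile_b.
[2] (1) [cfg_changed :- run_unit.]; (5) [publish_ok :- run_unit.]; (8) [deploy_stage :- compile_b, tag_release.]. ⇒ new: cfg_changed, publish_ok, deploy_stage.
[3] (10) [run_integ :- publish_ok, deploy_stage.]. ⇒ new: run_integ.
[4] (3) [compile_c :- run_integ.]. ⇒ new: compile_c.
Derived: rollback_ready (round 1), run_integ (round 3), gen_docs (round 1), tag_release (round 1). artifact_signed never appears in any round.

artifact_signed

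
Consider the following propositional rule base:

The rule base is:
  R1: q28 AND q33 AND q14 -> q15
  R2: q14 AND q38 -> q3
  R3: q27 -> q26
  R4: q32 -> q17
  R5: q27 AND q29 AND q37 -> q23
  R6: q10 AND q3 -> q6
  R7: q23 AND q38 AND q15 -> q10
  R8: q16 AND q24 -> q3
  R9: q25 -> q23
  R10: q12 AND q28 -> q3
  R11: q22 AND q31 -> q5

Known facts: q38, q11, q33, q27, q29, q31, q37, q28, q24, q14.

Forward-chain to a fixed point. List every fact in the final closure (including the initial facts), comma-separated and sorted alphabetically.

[1] R1 [q28 AND q33 AND q14 -> q15]; R2 [q14 AND q38 -> q3]; R3 [q27 -> q26]; R5 [q27 AND q29 AND q37 -> q23]. ⇒ new: q15, q3, q26, q23.
[2] R7 [q23 AND q38 AND q15 -> q10]. ⇒ new: q10.
[3] R6 [q10 AND q3 -> q6]. ⇒ new: q6.

q10, q11, q14, q15, q23, q24, q26, q27, q28, q29, q3, q31, q33, q37, q38, q6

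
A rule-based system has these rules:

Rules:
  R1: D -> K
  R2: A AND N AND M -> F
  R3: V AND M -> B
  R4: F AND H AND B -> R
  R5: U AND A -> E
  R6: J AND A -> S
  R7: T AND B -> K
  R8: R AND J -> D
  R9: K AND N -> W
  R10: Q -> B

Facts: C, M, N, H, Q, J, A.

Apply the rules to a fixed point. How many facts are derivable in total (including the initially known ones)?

14

Round 1 fires R2, R6, R10, giving F, S, B.
Round 2 fires R4, giving R.
Round 3 fires R8, giving D.
Round 4 fires R1, giving K.
Round 5 fires R9, giving W.
Closure: {A, B, C, D, F, H, J, K, M, N, Q, R, S, W} — 14 facts.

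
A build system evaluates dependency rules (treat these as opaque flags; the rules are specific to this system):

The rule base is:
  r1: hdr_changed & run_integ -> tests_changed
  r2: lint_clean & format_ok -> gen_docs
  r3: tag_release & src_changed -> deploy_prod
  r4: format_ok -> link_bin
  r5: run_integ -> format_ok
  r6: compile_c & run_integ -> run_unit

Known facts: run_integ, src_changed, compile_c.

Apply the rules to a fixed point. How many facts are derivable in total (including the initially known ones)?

Round 1: r5 [run_integ -> format_ok]; r6 [compile_c & run_integ -> run_unit]. New: format_ok, run_unit.
Round 2: r4 [format_ok -> link_bin]. New: link_bin.
Closure: {compile_c, format_ok, link_bin, run_integ, run_unit, src_changed} — 6 facts.

6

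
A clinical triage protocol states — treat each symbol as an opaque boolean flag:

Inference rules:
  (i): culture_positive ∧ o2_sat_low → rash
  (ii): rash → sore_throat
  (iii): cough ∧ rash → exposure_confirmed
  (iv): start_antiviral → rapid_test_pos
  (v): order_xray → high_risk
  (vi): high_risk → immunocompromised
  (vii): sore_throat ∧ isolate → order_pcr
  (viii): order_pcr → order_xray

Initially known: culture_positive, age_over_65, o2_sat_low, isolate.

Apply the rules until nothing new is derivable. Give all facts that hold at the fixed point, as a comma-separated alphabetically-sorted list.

age_over_65, culture_positive, high_risk, immunocompromised, isolate, o2_sat_low, order_pcr, order_xray, rash, sore_throat

Round 1 fires (i), giving rash.
Round 2 fires (ii), giving sore_throat.
Round 3 fires (vii), giving order_pcr.
Round 4 fires (viii), giving order_xray.
Round 5 fires (v), giving high_risk.
Round 6 fires (vi), giving immunocompromised.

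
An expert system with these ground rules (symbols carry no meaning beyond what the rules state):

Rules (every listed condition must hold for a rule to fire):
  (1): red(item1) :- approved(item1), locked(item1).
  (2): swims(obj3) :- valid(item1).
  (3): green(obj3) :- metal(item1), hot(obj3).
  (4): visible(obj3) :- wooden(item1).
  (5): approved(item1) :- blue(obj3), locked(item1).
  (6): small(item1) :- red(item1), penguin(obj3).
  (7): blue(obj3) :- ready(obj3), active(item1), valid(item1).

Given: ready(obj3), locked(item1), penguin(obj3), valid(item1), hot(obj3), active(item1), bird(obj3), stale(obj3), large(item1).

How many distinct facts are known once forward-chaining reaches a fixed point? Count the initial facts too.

[1] (2) [swims(obj3) :- valid(item1).]; (7) [blue(obj3) :- ready(obj3), active(item1), valid(item1).]. ⇒ new: swims(obj3), blue(obj3).
[2] (5) [approved(item1) :- blue(obj3), locked(item1).]. ⇒ new: approved(item1).
[3] (1) [red(item1) :- approved(item1), locked(item1).]. ⇒ new: red(item1).
[4] (6) [small(item1) :- red(item1), penguin(obj3).]. ⇒ new: small(item1).
Closure: {active(item1), approved(item1), bird(obj3), blue(obj3), hot(obj3), large(item1), locked(item1), penguin(obj3), ready(obj3), red(item1), small(item1), stale(obj3), swims(obj3), valid(item1)} — 14 facts.

14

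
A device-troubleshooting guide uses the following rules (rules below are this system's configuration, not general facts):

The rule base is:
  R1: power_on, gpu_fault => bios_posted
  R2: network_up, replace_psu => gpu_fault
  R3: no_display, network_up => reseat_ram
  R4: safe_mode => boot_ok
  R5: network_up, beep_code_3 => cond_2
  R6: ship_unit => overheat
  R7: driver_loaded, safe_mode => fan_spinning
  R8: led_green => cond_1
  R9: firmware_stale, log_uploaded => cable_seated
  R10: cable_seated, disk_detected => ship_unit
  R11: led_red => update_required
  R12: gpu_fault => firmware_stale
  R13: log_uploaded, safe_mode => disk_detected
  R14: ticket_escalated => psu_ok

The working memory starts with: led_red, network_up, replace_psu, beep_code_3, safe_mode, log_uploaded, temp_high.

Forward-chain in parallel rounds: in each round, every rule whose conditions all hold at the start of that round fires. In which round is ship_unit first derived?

Round 1: R2 [network_up, replace_psu => gpu_fault]; R4 [safe_mode => boot_ok]; R5 [network_up, beep_code_3 => cond_2]; R11 [led_red => update_required]; R13 [log_uploaded, safe_mode => disk_detected]. Adds gpu_fault, boot_ok, cond_2, update_required, disk_detected.
Round 2: R12 [gpu_fault => firmware_stale]. Adds firmware_stale.
Round 3: R9 [firmware_stale, log_uploaded => cable_seated]. Adds cable_seated.
Round 4: R10 [cable_seated, disk_detected => ship_unit]. Adds ship_unit.
ship_unit first appears in round 4.

4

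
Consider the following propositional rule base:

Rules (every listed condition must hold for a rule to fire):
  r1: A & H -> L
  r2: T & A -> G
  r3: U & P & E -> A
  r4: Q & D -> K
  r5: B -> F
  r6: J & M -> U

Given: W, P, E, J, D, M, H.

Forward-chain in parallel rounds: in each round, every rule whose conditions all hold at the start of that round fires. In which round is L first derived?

[1] r6 [J & M -> U]. ⇒ new: U.
[2] r3 [U & P & E -> A]. ⇒ new: A.
[3] r1 [A & H -> L]. ⇒ new: L.
L first appears in round 3.

3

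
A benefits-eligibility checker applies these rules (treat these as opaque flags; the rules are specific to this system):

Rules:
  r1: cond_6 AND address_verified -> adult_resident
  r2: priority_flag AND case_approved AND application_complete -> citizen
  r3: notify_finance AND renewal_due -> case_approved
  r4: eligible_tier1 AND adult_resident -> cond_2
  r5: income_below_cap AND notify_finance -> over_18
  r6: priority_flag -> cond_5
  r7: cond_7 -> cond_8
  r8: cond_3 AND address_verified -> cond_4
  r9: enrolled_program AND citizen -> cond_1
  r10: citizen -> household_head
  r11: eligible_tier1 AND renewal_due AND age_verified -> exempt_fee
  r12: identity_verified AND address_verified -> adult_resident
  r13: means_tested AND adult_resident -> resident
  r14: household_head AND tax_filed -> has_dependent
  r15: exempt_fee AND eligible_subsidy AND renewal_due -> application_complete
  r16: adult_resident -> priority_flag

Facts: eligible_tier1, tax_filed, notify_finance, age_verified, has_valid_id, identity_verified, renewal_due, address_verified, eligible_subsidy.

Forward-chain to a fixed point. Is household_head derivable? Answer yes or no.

yes

Round 1: r3 [notify_finance AND renewal_due -> case_approved]; r11 [eligible_tier1 AND renewal_due AND age_verified -> exempt_fee]; r12 [identity_verified AND address_verified -> adult_resident]. New: case_approved, exempt_fee, adult_resident.
Round 2: r4 [eligible_tier1 AND adult_resident -> cond_2]; r15 [exempt_fee AND eligible_subsidy AND renewal_due -> application_complete]; r16 [adult_resident -> priority_flag]. New: cond_2, application_complete, priority_flag.
Round 3: r2 [priority_flag AND case_approved AND application_complete -> citizen]; r6 [priority_flag -> cond_5]. New: citizen, cond_5.
Round 4: r10 [citizen -> household_head]. New: household_head.
Round 5: r14 [household_head AND tax_filed -> has_dependent]. New: has_dependent.
household_head appears in round 4, so it is derivable.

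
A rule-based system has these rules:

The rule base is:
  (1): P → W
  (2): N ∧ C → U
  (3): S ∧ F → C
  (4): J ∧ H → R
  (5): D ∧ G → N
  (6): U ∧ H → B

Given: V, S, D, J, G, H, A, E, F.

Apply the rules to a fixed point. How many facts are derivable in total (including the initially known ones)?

Round 1: (3) [S ∧ F → C]; (4) [J ∧ H → R]; (5) [D ∧ G → N]. New: C, R, N.
Round 2: (2) [N ∧ C → U]. New: U.
Round 3: (6) [U ∧ H → B]. New: B.
Closure: {A, B, C, D, E, F, G, H, J, N, R, S, U, V} — 14 facts.

14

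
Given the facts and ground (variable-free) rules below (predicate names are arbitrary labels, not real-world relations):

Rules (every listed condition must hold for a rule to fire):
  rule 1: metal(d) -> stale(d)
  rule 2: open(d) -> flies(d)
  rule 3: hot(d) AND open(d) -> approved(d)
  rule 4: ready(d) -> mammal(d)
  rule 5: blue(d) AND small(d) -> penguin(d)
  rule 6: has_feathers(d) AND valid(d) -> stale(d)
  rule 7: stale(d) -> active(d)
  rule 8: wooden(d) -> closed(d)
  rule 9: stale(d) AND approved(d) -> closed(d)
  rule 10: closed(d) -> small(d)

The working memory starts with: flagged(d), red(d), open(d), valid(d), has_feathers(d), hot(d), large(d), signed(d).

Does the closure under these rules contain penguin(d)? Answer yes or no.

[1] rule 2 [open(d) -> flies(d)]; rule 3 [hot(d) AND open(d) -> approved(d)]; rule 6 [has_feathers(d) AND valid(d) -> stale(d)]. ⇒ new: flies(d), approved(d), stale(d).
[2] rule 7 [stale(d) -> active(d)]; rule 9 [stale(d) AND approved(d) -> closed(d)]. ⇒ new: active(d), closed(d).
[3] rule 10 [closed(d) -> small(d)]. ⇒ new: small(d).
Fixed point reached. penguin(d) is concluded only by rule 5; rule 5 needs blue(d) (never derived).

no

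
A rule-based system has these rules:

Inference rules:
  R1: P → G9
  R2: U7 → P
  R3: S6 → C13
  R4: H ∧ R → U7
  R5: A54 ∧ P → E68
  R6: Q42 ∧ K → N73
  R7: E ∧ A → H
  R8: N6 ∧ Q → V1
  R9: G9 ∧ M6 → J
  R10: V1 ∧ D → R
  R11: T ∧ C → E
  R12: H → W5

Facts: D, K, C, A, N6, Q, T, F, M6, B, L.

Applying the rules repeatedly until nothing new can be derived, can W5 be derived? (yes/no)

[1] R8 [N6 ∧ Q → V1]; R11 [T ∧ C → E]. ⇒ new: V1, E.
[2] R7 [E ∧ A → H]; R10 [V1 ∧ D → R]. ⇒ new: H, R.
[3] R4 [H ∧ R → U7]; R12 [H → W5]. ⇒ new: U7, W5.
[4] R2 [U7 → P]. ⇒ new: P.
[5] R1 [P → G9]. ⇒ new: G9.
[6] R9 [G9 ∧ M6 → J]. ⇒ new: J.
W5 appears in round 3, so it is derivable.

yes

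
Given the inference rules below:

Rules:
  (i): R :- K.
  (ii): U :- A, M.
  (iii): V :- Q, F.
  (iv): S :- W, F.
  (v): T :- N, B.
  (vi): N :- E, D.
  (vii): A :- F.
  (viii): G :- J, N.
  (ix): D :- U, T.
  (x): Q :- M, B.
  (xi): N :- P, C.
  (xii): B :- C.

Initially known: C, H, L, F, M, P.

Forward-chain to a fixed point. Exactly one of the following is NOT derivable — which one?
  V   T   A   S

S

Round 1 — (vii), (xi), (xii), derive A, N, B.
Round 2 — (ii), (v), (x), derive U, T, Q.
Round 3 — (iii), (ix), derive V, D.
Derived: T (round 2), A (round 1), V (round 3). S never appears in any round.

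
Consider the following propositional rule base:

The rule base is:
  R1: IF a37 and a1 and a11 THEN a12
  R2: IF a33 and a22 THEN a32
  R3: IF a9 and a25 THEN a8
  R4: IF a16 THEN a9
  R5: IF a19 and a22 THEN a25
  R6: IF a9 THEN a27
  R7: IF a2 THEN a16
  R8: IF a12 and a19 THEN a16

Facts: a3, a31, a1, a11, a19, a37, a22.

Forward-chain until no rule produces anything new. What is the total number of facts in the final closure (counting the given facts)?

13

Round 1: R1 [IF a37 and a1 and a11 THEN a12]; R5 [IF a19 and a22 THEN a25]. New: a12, a25.
Round 2: R8 [IF a12 and a19 THEN a16]. New: a16.
Round 3: R4 [IF a16 THEN a9]. New: a9.
Round 4: R3 [IF a9 and a25 THEN a8]; R6 [IF a9 THEN a27]. New: a8, a27.
Closure: {a1, a11, a12, a16, a19, a22, a25, a27, a3, a31, a37, a8, a9} — 13 facts.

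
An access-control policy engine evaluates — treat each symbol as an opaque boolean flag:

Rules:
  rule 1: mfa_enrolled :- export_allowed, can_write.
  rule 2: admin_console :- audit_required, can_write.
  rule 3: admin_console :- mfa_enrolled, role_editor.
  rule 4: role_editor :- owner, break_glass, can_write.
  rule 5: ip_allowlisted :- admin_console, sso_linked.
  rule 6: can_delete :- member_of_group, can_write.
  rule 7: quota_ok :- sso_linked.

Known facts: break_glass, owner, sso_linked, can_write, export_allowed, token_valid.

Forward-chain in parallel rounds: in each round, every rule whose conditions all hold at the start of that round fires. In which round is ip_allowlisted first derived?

3

[1] rule 1 [mfa_enrolled :- export_allowed, can_write.]; rule 4 [role_editor :- owner, break_glass, can_write.]; rule 7 [quota_ok :- sso_linked.]. ⇒ new: mfa_enrolled, role_editor, quota_ok.
[2] rule 3 [admin_console :- mfa_enrolled, role_editor.]. ⇒ new: admin_console.
[3] rule 5 [ip_allowlisted :- admin_console, sso_linked.]. ⇒ new: ip_allowlisted.
ip_allowlisted first appears in round 3.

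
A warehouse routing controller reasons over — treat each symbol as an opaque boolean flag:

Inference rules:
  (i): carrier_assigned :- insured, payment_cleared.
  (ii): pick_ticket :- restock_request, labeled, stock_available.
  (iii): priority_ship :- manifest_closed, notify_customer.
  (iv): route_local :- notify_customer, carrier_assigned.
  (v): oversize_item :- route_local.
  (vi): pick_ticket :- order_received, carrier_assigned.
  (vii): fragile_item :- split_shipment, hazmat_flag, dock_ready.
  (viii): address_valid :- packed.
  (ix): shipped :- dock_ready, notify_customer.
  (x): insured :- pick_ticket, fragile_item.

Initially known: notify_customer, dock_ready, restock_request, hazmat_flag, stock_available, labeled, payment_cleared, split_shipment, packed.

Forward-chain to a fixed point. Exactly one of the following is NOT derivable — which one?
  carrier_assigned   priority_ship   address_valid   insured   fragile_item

priority_ship

Round 1: (ii) [pick_ticket :- restock_request, labeled, stock_available.]; (vii) [fragile_item :- split_shipment, hazmat_flag, dock_ready.]; (viii) [address_valid :- packed.]; (ix) [shipped :- dock_ready, notify_customer.]. New: pick_ticket, fragile_item, address_valid, shipped.
Round 2: (x) [insured :- pick_ticket, fragile_item.]. New: insured.
Round 3: (i) [carrier_assigned :- insured, payment_cleared.]. New: carrier_assigned.
Round 4: (iv) [route_local :- notify_customer, carrier_assigned.]. New: route_local.
Round 5: (v) [oversize_item :- route_local.]. New: oversize_item.
Derived: carrier_assigned (round 3), insured (round 2), address_valid (round 1), fragile_item (round 1). priority_ship never appears in any round.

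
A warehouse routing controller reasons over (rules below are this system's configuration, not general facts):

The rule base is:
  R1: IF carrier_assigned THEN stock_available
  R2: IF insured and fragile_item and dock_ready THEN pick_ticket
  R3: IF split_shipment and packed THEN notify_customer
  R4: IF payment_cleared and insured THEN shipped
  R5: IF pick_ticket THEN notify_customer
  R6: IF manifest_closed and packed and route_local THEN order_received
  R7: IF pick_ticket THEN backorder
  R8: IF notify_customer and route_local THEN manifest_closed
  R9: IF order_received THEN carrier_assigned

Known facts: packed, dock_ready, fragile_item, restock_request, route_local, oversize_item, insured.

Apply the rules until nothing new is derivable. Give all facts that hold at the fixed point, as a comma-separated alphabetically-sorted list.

backorder, carrier_assigned, dock_ready, fragile_item, insured, manifest_closed, notify_customer, order_received, oversize_item, packed, pick_ticket, restock_request, route_local, stock_available

Round 1: R2 [IF insured and fragile_item and dock_ready THEN pick_ticket]. New: pick_ticket.
Round 2: R5 [IF pick_ticket THEN notify_customer]; R7 [IF pick_ticket THEN backorder]. New: notify_customer, backorder.
Round 3: R8 [IF notify_customer and route_local THEN manifest_closed]. New: manifest_closed.
Round 4: R6 [IF manifest_closed and packed and route_local THEN order_received]. New: order_received.
Round 5: R9 [IF order_received THEN carrier_assigned]. New: carrier_assigned.
Round 6: R1 [IF carrier_assigned THEN stock_available]. New: stock_available.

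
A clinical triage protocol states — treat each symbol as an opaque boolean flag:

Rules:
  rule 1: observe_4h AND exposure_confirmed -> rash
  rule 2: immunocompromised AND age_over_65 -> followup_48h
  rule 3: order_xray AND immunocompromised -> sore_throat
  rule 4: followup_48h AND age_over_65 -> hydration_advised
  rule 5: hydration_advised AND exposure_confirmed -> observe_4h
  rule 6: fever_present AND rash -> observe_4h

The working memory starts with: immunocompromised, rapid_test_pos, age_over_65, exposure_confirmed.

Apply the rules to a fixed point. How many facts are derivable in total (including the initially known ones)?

8

Round 1 — rule 2, derive followup_48h.
Round 2 — rule 4, derive hydration_advised.
Round 3 — rule 5, derive observe_4h.
Round 4 — rule 1, derive rash.
Closure: {age_over_65, exposure_confirmed, followup_48h, hydration_advised, immunocompromised, observe_4h, rapid_test_pos, rash} — 8 facts.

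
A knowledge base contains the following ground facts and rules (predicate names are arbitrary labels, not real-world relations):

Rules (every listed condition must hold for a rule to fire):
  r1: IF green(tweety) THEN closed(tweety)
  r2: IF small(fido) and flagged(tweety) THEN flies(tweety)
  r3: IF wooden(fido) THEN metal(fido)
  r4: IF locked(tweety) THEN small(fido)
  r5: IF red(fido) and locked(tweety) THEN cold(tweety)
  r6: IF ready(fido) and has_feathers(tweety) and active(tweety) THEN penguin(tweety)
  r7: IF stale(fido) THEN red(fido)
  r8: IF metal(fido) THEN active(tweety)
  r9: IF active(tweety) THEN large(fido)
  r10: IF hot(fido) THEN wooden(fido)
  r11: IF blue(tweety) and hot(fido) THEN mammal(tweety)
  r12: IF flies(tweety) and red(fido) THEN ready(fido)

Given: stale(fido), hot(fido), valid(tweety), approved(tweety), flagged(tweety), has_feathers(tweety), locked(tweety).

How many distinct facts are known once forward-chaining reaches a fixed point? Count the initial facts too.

[1] r4 [IF locked(tweety) THEN small(fido)]; r7 [IF stale(fido) THEN red(fido)]; r10 [IF hot(fido) THEN wooden(fido)]. ⇒ new: small(fido), red(fido), wooden(fido).
[2] r2 [IF small(fido) and flagged(tweety) THEN flies(tweety)]; r3 [IF wooden(fido) THEN metal(fido)]; r5 [IF red(fido) and locked(tweety) THEN cold(tweety)]. ⇒ new: flies(tweety), metal(fido), cold(tweety).
[3] r8 [IF metal(fido) THEN active(tweety)]; r12 [IF flies(tweety) and red(fido) THEN ready(fido)]. ⇒ new: active(tweety), ready(fido).
[4] r6 [IF ready(fido) and has_feathers(tweety) and active(tweety) THEN penguin(tweety)]; r9 [IF active(tweety) THEN large(fido)]. ⇒ new: penguin(tweety), large(fido).
Closure: {active(tweety), approved(tweety), cold(tweety), flagged(tweety), flies(tweety), has_feathers(tweety), hot(fido), large(fido), locked(tweety), metal(fido), penguin(tweety), ready(fido), red(fido), small(fido), stale(fido), valid(tweety), wooden(fido)} — 17 facts.

17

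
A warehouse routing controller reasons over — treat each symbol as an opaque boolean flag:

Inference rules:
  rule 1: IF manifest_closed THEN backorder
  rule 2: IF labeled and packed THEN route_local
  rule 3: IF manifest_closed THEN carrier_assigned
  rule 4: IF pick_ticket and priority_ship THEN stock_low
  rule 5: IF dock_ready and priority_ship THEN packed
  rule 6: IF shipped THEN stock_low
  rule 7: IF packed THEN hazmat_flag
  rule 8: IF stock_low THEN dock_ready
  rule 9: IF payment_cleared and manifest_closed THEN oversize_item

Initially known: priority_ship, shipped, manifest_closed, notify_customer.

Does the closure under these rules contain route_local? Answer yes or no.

Round 1 fires rule 1, rule 3, rule 6, giving backorder, carrier_assigned, stock_low.
Round 2 fires rule 8, giving dock_ready.
Round 3 fires rule 5, giving packed.
Round 4 fires rule 7, giving hazmat_flag.
Fixed point reached. route_local is concluded only by rule 2; rule 2 needs labeled (never derived).

no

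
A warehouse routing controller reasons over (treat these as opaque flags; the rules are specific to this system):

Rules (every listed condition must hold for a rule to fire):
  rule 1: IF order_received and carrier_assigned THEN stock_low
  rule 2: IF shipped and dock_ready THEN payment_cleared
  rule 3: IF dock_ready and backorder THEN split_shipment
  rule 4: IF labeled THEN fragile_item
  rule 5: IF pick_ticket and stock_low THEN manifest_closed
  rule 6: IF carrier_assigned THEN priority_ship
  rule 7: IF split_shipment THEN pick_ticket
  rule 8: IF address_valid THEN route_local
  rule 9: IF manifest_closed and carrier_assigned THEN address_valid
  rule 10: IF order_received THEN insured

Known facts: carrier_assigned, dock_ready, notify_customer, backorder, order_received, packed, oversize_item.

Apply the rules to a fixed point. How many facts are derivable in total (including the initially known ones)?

Round 1: rule 1 [IF order_received and carrier_assigned THEN stock_low]; rule 3 [IF dock_ready and backorder THEN split_shipment]; rule 6 [IF carrier_assigned THEN priority_ship]; rule 10 [IF order_received THEN insured]. New: stock_low, split_shipment, priority_ship, insured.
Round 2: rule 7 [IF split_shipment THEN pick_ticket]. New: pick_ticket.
Round 3: rule 5 [IF pick_ticket and stock_low THEN manifest_closed]. New: manifest_closed.
Round 4: rule 9 [IF manifest_closed and carrier_assigned THEN address_valid]. New: address_valid.
Round 5: rule 8 [IF address_valid THEN route_local]. New: route_local.
Closure: {address_valid, backorder, carrier_assigned, dock_ready, insured, manifest_closed, notify_customer, order_received, oversize_item, packed, pick_ticket, priority_ship, route_local, split_shipment, stock_low} — 15 facts.

15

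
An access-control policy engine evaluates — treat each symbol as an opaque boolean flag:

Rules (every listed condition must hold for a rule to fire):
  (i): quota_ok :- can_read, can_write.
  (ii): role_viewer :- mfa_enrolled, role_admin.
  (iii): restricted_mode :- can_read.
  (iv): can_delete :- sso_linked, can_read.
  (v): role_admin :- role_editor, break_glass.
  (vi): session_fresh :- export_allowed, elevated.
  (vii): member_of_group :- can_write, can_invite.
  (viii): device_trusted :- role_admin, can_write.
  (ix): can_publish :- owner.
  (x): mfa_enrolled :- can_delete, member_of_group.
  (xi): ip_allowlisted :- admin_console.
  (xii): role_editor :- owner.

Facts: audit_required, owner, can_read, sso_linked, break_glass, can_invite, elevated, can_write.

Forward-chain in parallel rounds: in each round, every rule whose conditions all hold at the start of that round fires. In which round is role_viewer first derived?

Round 1: (i) [quota_ok :- can_read, can_write.]; (iii) [restricted_mode :- can_read.]; (iv) [can_delete :- sso_linked, can_read.]; (vii) [member_of_group :- can_write, can_invite.]; (ix) [can_publish :- owner.]; (xii) [role_editor :- owner.]. Adds quota_ok, restricted_mode, can_delete, member_of_group, can_publish, role_editor.
Round 2: (v) [role_admin :- role_editor, break_glass.]; (x) [mfa_enrolled :- can_delete, member_of_group.]. Adds role_admin, mfa_enrolled.
Round 3: (ii) [role_viewer :- mfa_enrolled, role_admin.]; (viii) [device_trusted :- role_admin, can_write.]. Adds role_viewer, device_trusted.
role_viewer first appears in round 3.

3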